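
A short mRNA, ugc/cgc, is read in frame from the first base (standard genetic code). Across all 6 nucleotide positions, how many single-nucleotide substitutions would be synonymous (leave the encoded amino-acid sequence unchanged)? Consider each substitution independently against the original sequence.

Codon 1 (UGC, Cys): 1 synonymous substitution.
Codon 2 (CGC, Arg): 3 synonymous substitutions.
Total: 1 + 3 = 4.

4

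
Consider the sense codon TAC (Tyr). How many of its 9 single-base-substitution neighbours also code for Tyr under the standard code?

Position 1: none → 0 synonymous.
Position 2: none → 0 synonymous.
Position 3: TAT → 1 synonymous.
Total: 0 + 0 + 1 = 1.

1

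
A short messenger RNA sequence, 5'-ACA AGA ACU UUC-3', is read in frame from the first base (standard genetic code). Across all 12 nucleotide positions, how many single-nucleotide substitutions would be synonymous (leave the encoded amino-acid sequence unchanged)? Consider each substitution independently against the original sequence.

9

Codon 1 (ACA, Thr): 3 synonymous substitutions.
Codon 2 (AGA, Arg): 2 synonymous substitutions.
Codon 3 (ACU, Thr): 3 synonymous substitutions.
Codon 4 (UUC, Phe): 1 synonymous substitution.
Total: 3 + 2 + 3 + 1 = 9.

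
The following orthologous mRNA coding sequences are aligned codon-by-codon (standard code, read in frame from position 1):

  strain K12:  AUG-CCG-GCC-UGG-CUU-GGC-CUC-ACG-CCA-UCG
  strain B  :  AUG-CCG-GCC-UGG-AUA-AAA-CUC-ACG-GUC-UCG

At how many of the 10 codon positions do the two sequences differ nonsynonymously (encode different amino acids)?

3

Codon 1: AUG Met / AUG Met — identical.
Codon 2: CCG Pro / CCG Pro — identical.
Codon 3: GCC Ala / GCC Ala — identical.
Codon 4: UGG Trp / UGG Trp — identical.
Codon 5: CUU Leu / AUA Ile — nonsynonymous.
Codon 6: GGC Gly / AAA Lys — nonsynonymous.
Codon 7: CUC Leu / CUC Leu — identical.
Codon 8: ACG Thr / ACG Thr — identical.
Codon 9: CCA Pro / GUC Val — nonsynonymous.
Codon 10: UCG Ser / UCG Ser — identical.
Nonsynonymous differences: 3.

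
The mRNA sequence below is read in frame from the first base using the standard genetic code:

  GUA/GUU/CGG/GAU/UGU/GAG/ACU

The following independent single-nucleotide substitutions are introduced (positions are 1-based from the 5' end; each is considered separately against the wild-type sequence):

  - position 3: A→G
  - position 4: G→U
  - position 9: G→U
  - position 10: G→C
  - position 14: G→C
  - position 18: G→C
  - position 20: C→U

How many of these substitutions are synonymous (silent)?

2

Codon 1: GUA (Val) → GUG (Val) — synonymous.
Codon 2: GUU (Val) → UUU (Phe) — missense.
Codon 3: CGG (Arg) → CGU (Arg) — synonymous.
Codon 4: GAU (Asp) → CAU (His) — missense.
Codon 5: UGU (Cys) → UCU (Ser) — missense.
Codon 6: GAG (Glu) → GAC (Asp) — missense.
Codon 7: ACU (Thr) → AUU (Ile) — missense.
Synonymous: 2 of 7.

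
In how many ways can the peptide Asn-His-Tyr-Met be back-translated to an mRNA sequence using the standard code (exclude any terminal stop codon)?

8

Asn: 2 codons.
His: 2 codons.
Tyr: 2 codons.
Met: 1 codon.
2 × 2 × 2 × 1 = 8.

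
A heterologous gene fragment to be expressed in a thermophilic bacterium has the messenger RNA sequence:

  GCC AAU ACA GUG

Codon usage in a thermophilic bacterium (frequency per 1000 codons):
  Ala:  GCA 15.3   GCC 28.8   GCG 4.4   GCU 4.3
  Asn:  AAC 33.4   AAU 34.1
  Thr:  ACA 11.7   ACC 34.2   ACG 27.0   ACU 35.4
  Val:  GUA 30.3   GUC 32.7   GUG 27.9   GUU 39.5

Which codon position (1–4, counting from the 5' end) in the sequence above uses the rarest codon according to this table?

Codon 1 GCC (Ala): 28.8 per 1000.
Codon 2 AAU (Asn): 34.1 per 1000.
Codon 3 ACA (Thr): 11.7 per 1000.
Codon 4 GUG (Val): 27.9 per 1000.
Lowest frequency is 11.7 at codon 3.

3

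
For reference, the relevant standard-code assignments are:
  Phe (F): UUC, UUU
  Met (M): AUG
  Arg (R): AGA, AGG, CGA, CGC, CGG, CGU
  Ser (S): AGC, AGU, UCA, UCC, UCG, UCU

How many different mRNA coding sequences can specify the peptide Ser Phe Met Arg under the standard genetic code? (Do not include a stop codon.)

72

Ser: 6 codons.
Phe: 2 codons.
Met: 1 codon.
Arg: 6 codons.
6 × 2 × 1 × 6 = 72.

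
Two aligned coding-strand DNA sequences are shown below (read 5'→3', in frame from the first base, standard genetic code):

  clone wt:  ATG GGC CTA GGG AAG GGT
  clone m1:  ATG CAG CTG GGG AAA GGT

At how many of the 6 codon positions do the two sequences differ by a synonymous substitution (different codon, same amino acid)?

Codon 1: ATG Met / ATG Met — identical.
Codon 2: GGC Gly / CAG Gln — nonsynonymous.
Codon 3: CTA Leu / CTG Leu — synonymous.
Codon 4: GGG Gly / GGG Gly — identical.
Codon 5: AAG Lys / AAA Lys — synonymous.
Codon 6: GGT Gly / GGT Gly — identical.
Synonymous differences: 2.

2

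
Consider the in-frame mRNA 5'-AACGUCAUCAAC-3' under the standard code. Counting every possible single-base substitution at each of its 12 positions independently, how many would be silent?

7

Codon 1 (AAC, Asn): 1 synonymous substitution.
Codon 2 (GUC, Val): 3 synonymous substitutions.
Codon 3 (AUC, Ile): 2 synonymous substitutions.
Codon 4 (AAC, Asn): 1 synonymous substitution.
Total: 1 + 3 + 2 + 1 = 7.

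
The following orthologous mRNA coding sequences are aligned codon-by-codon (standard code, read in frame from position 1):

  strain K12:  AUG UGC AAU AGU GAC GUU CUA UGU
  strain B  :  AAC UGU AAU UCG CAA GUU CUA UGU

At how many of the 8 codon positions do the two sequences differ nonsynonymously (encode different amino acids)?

Codon 1: AUG Met / AAC Asn — nonsynonymous.
Codon 2: UGC Cys / UGU Cys — synonymous.
Codon 3: AAU Asn / AAU Asn — identical.
Codon 4: AGU Ser / UCG Ser — synonymous.
Codon 5: GAC Asp / CAA Gln — nonsynonymous.
Codon 6: GUU Val / GUU Val — identical.
Codon 7: CUA Leu / CUA Leu — identical.
Codon 8: UGU Cys / UGU Cys — identical.
Nonsynonymous differences: 2.

2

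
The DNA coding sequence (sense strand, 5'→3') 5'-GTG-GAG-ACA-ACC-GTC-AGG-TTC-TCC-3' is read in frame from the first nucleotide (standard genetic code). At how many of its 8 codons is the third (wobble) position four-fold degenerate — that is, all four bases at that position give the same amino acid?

Codon 1 GTG (Val): third position 4-fold.
Codon 2 GAG (Glu): third position 2-fold.
Codon 3 ACA (Thr): third position 4-fold.
Codon 4 ACC (Thr): third position 4-fold.
Codon 5 GTC (Val): third position 4-fold.
Codon 6 AGG (Arg): third position 2-fold.
Codon 7 TTC (Phe): third position 2-fold.
Codon 8 TCC (Ser): third position 4-fold.
Four-fold degenerate third positions: 5.

5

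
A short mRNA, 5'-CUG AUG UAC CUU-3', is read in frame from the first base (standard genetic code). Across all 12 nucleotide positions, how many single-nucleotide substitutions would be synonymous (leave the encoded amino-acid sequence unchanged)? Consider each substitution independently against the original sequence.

8

Codon 1 (CUG, Leu): 4 synonymous substitutions.
Codon 2 (AUG, Met): 0 synonymous substitutions.
Codon 3 (UAC, Tyr): 1 synonymous substitution.
Codon 4 (CUU, Leu): 3 synonymous substitutions.
Total: 4 + 0 + 1 + 3 = 8.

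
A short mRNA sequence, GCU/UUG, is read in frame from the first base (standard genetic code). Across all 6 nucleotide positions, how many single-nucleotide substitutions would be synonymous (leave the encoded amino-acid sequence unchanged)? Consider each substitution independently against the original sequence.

Codon 1 (GCU, Ala): 3 synonymous substitutions.
Codon 2 (UUG, Leu): 2 synonymous substitutions.
Total: 3 + 2 = 5.

5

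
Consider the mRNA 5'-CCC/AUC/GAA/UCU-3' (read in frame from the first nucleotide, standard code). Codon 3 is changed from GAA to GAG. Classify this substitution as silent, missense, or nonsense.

silent

Position 9 falls in codon 3: GAA → Glu.
After the substitution the codon is GAG → Glu.
Both encode Glu, so the change is synonymous.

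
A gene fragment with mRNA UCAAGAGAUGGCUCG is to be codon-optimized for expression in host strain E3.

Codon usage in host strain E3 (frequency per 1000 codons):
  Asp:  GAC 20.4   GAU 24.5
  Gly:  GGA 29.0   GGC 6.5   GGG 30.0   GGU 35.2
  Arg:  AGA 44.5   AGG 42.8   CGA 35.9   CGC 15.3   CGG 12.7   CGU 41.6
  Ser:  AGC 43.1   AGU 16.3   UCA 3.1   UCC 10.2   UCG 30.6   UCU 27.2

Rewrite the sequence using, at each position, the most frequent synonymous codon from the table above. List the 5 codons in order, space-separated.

AGC AGA GAU GGU AGC

Codon 1 (Ser): best is AGC at 43.1.
Codon 2 (Arg): best is AGA at 44.5.
Codon 3 (Asp): best is GAU at 24.5.
Codon 4 (Gly): best is GGU at 35.2.
Codon 5 (Ser): best is AGC at 43.1.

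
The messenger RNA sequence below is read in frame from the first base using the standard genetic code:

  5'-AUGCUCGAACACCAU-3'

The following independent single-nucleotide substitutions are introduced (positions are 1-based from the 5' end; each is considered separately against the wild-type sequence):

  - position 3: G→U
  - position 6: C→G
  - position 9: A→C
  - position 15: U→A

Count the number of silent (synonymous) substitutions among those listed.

1

Codon 1: AUG (Met) → AUU (Ile) — missense.
Codon 2: CUC (Leu) → CUG (Leu) — synonymous.
Codon 3: GAA (Glu) → GAC (Asp) — missense.
Codon 5: CAU (His) → CAA (Gln) — missense.
Synonymous: 1 of 4.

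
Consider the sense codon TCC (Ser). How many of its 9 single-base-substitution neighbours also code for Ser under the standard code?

Position 1: none → 0 synonymous.
Position 2: none → 0 synonymous.
Position 3: TCT, TCA, TCG → 3 synonymous.
Total: 0 + 0 + 3 = 3.

3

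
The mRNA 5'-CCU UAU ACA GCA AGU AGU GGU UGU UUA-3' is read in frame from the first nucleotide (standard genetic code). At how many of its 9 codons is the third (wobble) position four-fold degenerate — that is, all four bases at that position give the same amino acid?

Codon 1 CCU (Pro): third position 4-fold.
Codon 2 UAU (Tyr): third position 2-fold.
Codon 3 ACA (Thr): third position 4-fold.
Codon 4 GCA (Ala): third position 4-fold.
Codon 5 AGU (Ser): third position 2-fold.
Codon 6 AGU (Ser): third position 2-fold.
Codon 7 GGU (Gly): third position 4-fold.
Codon 8 UGU (Cys): third position 2-fold.
Codon 9 UUA (Leu): third position 2-fold.
Four-fold degenerate third positions: 4.

4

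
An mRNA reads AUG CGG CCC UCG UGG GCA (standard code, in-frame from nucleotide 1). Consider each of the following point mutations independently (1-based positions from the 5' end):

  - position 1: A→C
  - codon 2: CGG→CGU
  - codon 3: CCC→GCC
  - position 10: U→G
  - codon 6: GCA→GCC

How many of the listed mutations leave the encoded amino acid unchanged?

2

Codon 1: AUG (Met) → CUG (Leu) — missense.
Codon 2: CGG (Arg) → CGU (Arg) — synonymous.
Codon 3: CCC (Pro) → GCC (Ala) — missense.
Codon 4: UCG (Ser) → GCG (Ala) — missense.
Codon 6: GCA (Ala) → GCC (Ala) — synonymous.
Synonymous: 2 of 5.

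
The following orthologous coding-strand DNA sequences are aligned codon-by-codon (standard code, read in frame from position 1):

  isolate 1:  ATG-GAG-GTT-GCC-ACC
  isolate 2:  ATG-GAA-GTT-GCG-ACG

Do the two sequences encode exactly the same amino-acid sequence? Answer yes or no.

Codon 1: ATG Met / ATG Met — identical.
Codon 2: GAG Glu / GAA Glu — synonymous.
Codon 3: GTT Val / GTT Val — identical.
Codon 4: GCC Ala / GCG Ala — synonymous.
Codon 5: ACC Thr / ACG Thr — synonymous.
Nonsynonymous differences: 0 → same protein.

yes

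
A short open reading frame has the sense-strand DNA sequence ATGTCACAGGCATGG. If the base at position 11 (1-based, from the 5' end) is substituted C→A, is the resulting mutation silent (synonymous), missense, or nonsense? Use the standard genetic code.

Position 11 falls in codon 4: GCA → Ala.
After the substitution the codon is GAA → Glu.
Ala ≠ Glu, so this is a missense mutation.

missense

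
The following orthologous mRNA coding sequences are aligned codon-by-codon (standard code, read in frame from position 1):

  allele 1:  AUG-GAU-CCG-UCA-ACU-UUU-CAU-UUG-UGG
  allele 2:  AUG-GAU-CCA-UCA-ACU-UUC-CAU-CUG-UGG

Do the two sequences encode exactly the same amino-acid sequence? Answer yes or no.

Codon 1: AUG Met / AUG Met — identical.
Codon 2: GAU Asp / GAU Asp — identical.
Codon 3: CCG Pro / CCA Pro — synonymous.
Codon 4: UCA Ser / UCA Ser — identical.
Codon 5: ACU Thr / ACU Thr — identical.
Codon 6: UUU Phe / UUC Phe — synonymous.
Codon 7: CAU His / CAU His — identical.
Codon 8: UUG Leu / CUG Leu — synonymous.
Codon 9: UGG Trp / UGG Trp — identical.
Nonsynonymous differences: 0 → same protein.

yes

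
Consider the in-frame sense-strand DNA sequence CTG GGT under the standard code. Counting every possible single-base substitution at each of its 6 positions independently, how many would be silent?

7

Codon 1 (CTG, Leu): 4 synonymous substitutions.
Codon 2 (GGT, Gly): 3 synonymous substitutions.
Total: 4 + 3 = 7.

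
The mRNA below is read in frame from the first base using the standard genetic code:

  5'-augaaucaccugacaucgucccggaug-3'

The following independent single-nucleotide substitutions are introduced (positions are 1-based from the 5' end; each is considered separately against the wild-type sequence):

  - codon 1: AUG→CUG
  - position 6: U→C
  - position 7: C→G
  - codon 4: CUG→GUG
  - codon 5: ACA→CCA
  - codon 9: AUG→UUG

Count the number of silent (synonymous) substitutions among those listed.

1

Codon 1: AUG (Met) → CUG (Leu) — missense.
Codon 2: AAU (Asn) → AAC (Asn) — synonymous.
Codon 3: CAC (His) → GAC (Asp) — missense.
Codon 4: CUG (Leu) → GUG (Val) — missense.
Codon 5: ACA (Thr) → CCA (Pro) — missense.
Codon 9: AUG (Met) → UUG (Leu) — missense.
Synonymous: 1 of 6.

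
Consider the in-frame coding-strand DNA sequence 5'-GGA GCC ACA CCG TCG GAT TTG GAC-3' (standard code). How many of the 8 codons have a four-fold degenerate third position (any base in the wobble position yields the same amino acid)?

5

Codon 1 GGA (Gly): third position 4-fold.
Codon 2 GCC (Ala): third position 4-fold.
Codon 3 ACA (Thr): third position 4-fold.
Codon 4 CCG (Pro): third position 4-fold.
Codon 5 TCG (Ser): third position 4-fold.
Codon 6 GAT (Asp): third position 2-fold.
Codon 7 TTG (Leu): third position 2-fold.
Codon 8 GAC (Asp): third position 2-fold.
Four-fold degenerate third positions: 5.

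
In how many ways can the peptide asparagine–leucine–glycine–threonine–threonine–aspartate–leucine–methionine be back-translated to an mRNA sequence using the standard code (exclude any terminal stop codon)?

Asn: 2 codons.
Leu: 6 codons.
Gly: 4 codons.
Thr: 4 codons.
Thr: 4 codons.
Asp: 2 codons.
Leu: 6 codons.
Met: 1 codon.
2 × 6 × 4 × 4 × 4 × 2 × 6 × 1 = 9216.

9216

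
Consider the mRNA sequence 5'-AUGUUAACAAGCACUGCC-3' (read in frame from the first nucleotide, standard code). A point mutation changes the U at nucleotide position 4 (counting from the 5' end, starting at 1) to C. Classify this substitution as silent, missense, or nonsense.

Position 4 falls in codon 2: UUA → Leu.
After the substitution the codon is CUA → Leu.
Both encode Leu, so the change is synonymous.

silent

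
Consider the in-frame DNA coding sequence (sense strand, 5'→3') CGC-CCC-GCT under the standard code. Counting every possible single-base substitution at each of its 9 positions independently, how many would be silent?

Codon 1 (CGC, Arg): 3 synonymous substitutions.
Codon 2 (CCC, Pro): 3 synonymous substitutions.
Codon 3 (GCT, Ala): 3 synonymous substitutions.
Total: 3 + 3 + 3 = 9.

9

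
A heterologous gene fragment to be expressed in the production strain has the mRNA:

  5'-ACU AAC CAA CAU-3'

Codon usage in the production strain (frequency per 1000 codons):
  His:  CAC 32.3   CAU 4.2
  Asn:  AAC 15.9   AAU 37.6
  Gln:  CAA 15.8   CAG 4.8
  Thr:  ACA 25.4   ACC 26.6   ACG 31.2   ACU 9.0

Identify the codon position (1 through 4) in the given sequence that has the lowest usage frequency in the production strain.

Codon 1 ACU (Thr): 9.0 per 1000.
Codon 2 AAC (Asn): 15.9 per 1000.
Codon 3 CAA (Gln): 15.8 per 1000.
Codon 4 CAU (His): 4.2 per 1000.
Lowest frequency is 4.2 at codon 4.

4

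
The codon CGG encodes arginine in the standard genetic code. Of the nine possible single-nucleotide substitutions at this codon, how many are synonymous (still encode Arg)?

4

Position 1: AGG → 1 synonymous.
Position 2: none → 0 synonymous.
Position 3: CGU, CGC, CGA → 3 synonymous.
Total: 1 + 0 + 3 = 4.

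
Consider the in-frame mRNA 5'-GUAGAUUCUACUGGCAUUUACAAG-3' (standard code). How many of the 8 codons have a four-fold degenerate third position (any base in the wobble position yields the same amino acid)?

Codon 1 GUA (Val): third position 4-fold.
Codon 2 GAU (Asp): third position 2-fold.
Codon 3 UCU (Ser): third position 4-fold.
Codon 4 ACU (Thr): third position 4-fold.
Codon 5 GGC (Gly): third position 4-fold.
Codon 6 AUU (Ile): third position 3-fold.
Codon 7 UAC (Tyr): third position 2-fold.
Codon 8 AAG (Lys): third position 2-fold.
Four-fold degenerate third positions: 4.

4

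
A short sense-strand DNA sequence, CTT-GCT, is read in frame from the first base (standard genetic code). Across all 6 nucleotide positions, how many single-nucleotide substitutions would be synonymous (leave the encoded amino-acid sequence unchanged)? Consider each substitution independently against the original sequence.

Codon 1 (CTT, Leu): 3 synonymous substitutions.
Codon 2 (GCT, Ala): 3 synonymous substitutions.
Total: 3 + 3 = 6.

6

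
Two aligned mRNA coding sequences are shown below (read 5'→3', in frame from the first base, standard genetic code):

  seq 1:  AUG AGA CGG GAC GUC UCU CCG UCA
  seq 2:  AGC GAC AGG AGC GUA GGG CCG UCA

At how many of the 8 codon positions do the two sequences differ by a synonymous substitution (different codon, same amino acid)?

2

Codon 1: AUG Met / AGC Ser — nonsynonymous.
Codon 2: AGA Arg / GAC Asp — nonsynonymous.
Codon 3: CGG Arg / AGG Arg — synonymous.
Codon 4: GAC Asp / AGC Ser — nonsynonymous.
Codon 5: GUC Val / GUA Val — synonymous.
Codon 6: UCU Ser / GGG Gly — nonsynonymous.
Codon 7: CCG Pro / CCG Pro — identical.
Codon 8: UCA Ser / UCA Ser — identical.
Synonymous differences: 2.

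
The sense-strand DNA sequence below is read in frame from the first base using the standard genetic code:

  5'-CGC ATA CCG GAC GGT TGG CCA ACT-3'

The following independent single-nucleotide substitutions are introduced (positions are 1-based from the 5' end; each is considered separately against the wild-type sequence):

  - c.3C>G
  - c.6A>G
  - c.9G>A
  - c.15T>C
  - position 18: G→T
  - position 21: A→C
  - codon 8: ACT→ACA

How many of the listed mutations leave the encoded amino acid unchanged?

5

Codon 1: CGC (Arg) → CGG (Arg) — synonymous.
Codon 2: ATA (Ile) → ATG (Met) — missense.
Codon 3: CCG (Pro) → CCA (Pro) — synonymous.
Codon 5: GGT (Gly) → GGC (Gly) — synonymous.
Codon 6: TGG (Trp) → TGT (Cys) — missense.
Codon 7: CCA (Pro) → CCC (Pro) — synonymous.
Codon 8: ACT (Thr) → ACA (Thr) — synonymous.
Synonymous: 5 of 7.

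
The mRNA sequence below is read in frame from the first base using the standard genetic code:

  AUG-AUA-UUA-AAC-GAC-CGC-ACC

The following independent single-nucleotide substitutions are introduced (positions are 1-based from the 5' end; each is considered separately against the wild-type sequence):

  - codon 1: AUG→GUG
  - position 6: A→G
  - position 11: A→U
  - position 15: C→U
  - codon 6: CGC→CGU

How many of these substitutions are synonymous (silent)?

Codon 1: AUG (Met) → GUG (Val) — missense.
Codon 2: AUA (Ile) → AUG (Met) — missense.
Codon 4: AAC (Asn) → AUC (Ile) — missense.
Codon 5: GAC (Asp) → GAU (Asp) — synonymous.
Codon 6: CGC (Arg) → CGU (Arg) — synonymous.
Synonymous: 2 of 5.

2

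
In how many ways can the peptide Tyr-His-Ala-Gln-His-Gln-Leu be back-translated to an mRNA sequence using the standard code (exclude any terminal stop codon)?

Tyr: 2 codons.
His: 2 codons.
Ala: 4 codons.
Gln: 2 codons.
His: 2 codons.
Gln: 2 codons.
Leu: 6 codons.
2 × 2 × 4 × 2 × 2 × 2 × 6 = 768.

768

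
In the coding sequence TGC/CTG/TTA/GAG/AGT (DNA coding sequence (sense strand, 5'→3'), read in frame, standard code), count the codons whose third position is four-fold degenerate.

1

Codon 1 TGC (Cys): third position 2-fold.
Codon 2 CTG (Leu): third position 4-fold.
Codon 3 TTA (Leu): third position 2-fold.
Codon 4 GAG (Glu): third position 2-fold.
Codon 5 AGT (Ser): third position 2-fold.
Four-fold degenerate third positions: 1.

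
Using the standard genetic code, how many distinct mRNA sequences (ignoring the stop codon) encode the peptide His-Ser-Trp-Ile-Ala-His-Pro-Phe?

2304

His: 2 codons.
Ser: 6 codons.
Trp: 1 codon.
Ile: 3 codons.
Ala: 4 codons.
His: 2 codons.
Pro: 4 codons.
Phe: 2 codons.
2 × 6 × 1 × 3 × 4 × 2 × 4 × 2 = 2304.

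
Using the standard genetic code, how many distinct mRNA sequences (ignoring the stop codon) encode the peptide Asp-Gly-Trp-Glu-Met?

16

Asp: 2 codons.
Gly: 4 codons.
Trp: 1 codon.
Glu: 2 codons.
Met: 1 codon.
2 × 4 × 1 × 2 × 1 = 16.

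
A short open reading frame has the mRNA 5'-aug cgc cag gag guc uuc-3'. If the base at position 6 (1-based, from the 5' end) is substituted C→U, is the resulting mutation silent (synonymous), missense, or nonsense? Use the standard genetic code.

Position 6 falls in codon 2: CGC → Arg.
After the substitution the codon is CGU → Arg.
Both encode Arg, so the change is synonymous.

silent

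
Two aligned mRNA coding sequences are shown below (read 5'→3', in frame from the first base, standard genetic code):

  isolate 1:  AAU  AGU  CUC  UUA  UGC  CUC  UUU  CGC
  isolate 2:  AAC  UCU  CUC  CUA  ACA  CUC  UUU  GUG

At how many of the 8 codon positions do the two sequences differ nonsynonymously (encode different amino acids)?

2

Codon 1: AAU Asn / AAC Asn — synonymous.
Codon 2: AGU Ser / UCU Ser — synonymous.
Codon 3: CUC Leu / CUC Leu — identical.
Codon 4: UUA Leu / CUA Leu — synonymous.
Codon 5: UGC Cys / ACA Thr — nonsynonymous.
Codon 6: CUC Leu / CUC Leu — identical.
Codon 7: UUU Phe / UUU Phe — identical.
Codon 8: CGC Arg / GUG Val — nonsynonymous.
Nonsynonymous differences: 2.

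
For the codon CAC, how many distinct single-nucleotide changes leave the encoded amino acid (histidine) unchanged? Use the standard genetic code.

1

Position 1: none → 0 synonymous.
Position 2: none → 0 synonymous.
Position 3: CAU → 1 synonymous.
Total: 0 + 0 + 1 = 1.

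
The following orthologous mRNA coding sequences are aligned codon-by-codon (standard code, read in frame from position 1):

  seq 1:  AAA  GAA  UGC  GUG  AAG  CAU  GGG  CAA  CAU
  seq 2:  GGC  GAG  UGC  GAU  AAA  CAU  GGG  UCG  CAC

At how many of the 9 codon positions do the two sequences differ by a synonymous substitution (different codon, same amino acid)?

Codon 1: AAA Lys / GGC Gly — nonsynonymous.
Codon 2: GAA Glu / GAG Glu — synonymous.
Codon 3: UGC Cys / UGC Cys — identical.
Codon 4: GUG Val / GAU Asp — nonsynonymous.
Codon 5: AAG Lys / AAA Lys — synonymous.
Codon 6: CAU His / CAU His — identical.
Codon 7: GGG Gly / GGG Gly — identical.
Codon 8: CAA Gln / UCG Ser — nonsynonymous.
Codon 9: CAU His / CAC His — synonymous.
Synonymous differences: 3.

3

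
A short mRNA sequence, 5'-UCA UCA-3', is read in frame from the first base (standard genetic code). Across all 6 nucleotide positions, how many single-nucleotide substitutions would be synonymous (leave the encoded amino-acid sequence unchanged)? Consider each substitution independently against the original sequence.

Codon 1 (UCA, Ser): 3 synonymous substitutions.
Codon 2 (UCA, Ser): 3 synonymous substitutions.
Total: 3 + 3 = 6.

6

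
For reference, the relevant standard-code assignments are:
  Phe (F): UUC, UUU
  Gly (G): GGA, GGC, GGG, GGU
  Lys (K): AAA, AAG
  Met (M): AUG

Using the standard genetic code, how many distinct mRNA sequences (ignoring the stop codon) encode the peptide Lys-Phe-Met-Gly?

Lys: 2 codons.
Phe: 2 codons.
Met: 1 codon.
Gly: 4 codons.
2 × 2 × 1 × 4 = 16.

16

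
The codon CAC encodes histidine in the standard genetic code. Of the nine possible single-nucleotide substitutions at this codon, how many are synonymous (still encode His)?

1

Position 1: none → 0 synonymous.
Position 2: none → 0 synonymous.
Position 3: CAT → 1 synonymous.
Total: 0 + 0 + 1 = 1.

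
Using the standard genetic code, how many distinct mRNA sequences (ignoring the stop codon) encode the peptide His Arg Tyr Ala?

96

His: 2 codons.
Arg: 6 codons.
Tyr: 2 codons.
Ala: 4 codons.
2 × 6 × 2 × 4 = 96.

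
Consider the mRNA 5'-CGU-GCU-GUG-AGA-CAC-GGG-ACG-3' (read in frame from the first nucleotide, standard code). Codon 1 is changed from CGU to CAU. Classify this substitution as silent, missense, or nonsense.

missense

Position 2 falls in codon 1: CGU → Arg.
After the substitution the codon is CAU → His.
Arg ≠ His, so this is a missense mutation.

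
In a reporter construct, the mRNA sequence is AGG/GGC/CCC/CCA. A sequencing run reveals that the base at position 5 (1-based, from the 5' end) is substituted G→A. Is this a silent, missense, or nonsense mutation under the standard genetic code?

missense

Position 5 falls in codon 2: GGC → Gly.
After the substitution the codon is GAC → Asp.
Gly ≠ Asp, so this is a missense mutation.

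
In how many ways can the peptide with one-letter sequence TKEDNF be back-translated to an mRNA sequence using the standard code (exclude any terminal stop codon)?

Thr: 4 codons.
Lys: 2 codons.
Glu: 2 codons.
Asp: 2 codons.
Asn: 2 codons.
Phe: 2 codons.
4 × 2 × 2 × 2 × 2 × 2 = 128.

128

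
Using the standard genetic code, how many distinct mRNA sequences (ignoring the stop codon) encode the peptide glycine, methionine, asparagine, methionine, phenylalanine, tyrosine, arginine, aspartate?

384

Gly: 4 codons.
Met: 1 codon.
Asn: 2 codons.
Met: 1 codon.
Phe: 2 codons.
Tyr: 2 codons.
Arg: 6 codons.
Asp: 2 codons.
4 × 1 × 2 × 1 × 2 × 2 × 6 × 2 = 384.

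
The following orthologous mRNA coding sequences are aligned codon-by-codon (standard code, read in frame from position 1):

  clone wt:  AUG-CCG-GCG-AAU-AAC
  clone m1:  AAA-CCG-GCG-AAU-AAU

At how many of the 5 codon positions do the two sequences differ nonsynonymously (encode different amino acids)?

Codon 1: AUG Met / AAA Lys — nonsynonymous.
Codon 2: CCG Pro / CCG Pro — identical.
Codon 3: GCG Ala / GCG Ala — identical.
Codon 4: AAU Asn / AAU Asn — identical.
Codon 5: AAC Asn / AAU Asn — synonymous.
Nonsynonymous differences: 1.

1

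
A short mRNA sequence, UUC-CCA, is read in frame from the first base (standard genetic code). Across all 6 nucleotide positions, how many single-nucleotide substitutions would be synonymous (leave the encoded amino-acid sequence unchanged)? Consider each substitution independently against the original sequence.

Codon 1 (UUC, Phe): 1 synonymous substitution.
Codon 2 (CCA, Pro): 3 synonymous substitutions.
Total: 1 + 3 = 4.

4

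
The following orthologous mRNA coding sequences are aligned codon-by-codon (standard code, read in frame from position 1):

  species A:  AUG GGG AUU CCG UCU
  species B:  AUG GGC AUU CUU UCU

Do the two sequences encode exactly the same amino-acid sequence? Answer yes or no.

no

Codon 1: AUG Met / AUG Met — identical.
Codon 2: GGG Gly / GGC Gly — synonymous.
Codon 3: AUU Ile / AUU Ile — identical.
Codon 4: CCG Pro / CUU Leu — nonsynonymous.
Codon 5: UCU Ser / UCU Ser — identical.
Nonsynonymous differences: 1 → different protein.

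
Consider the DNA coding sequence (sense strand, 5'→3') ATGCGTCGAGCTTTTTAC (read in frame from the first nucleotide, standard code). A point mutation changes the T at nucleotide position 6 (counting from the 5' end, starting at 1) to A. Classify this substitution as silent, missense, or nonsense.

Position 6 falls in codon 2: CGT → Arg.
After the substitution the codon is CGA → Arg.
Both encode Arg, so the change is synonymous.

silent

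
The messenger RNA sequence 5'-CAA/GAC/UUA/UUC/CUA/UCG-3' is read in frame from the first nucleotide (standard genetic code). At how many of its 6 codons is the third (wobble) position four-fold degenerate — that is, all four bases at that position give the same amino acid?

2

Codon 1 CAA (Gln): third position 2-fold.
Codon 2 GAC (Asp): third position 2-fold.
Codon 3 UUA (Leu): third position 2-fold.
Codon 4 UUC (Phe): third position 2-fold.
Codon 5 CUA (Leu): third position 4-fold.
Codon 6 UCG (Ser): third position 4-fold.
Four-fold degenerate third positions: 2.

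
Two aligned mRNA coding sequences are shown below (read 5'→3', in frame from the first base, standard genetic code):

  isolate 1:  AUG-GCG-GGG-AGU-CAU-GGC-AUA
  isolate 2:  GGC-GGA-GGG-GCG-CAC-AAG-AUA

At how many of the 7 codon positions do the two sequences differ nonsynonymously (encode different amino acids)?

4

Codon 1: AUG Met / GGC Gly — nonsynonymous.
Codon 2: GCG Ala / GGA Gly — nonsynonymous.
Codon 3: GGG Gly / GGG Gly — identical.
Codon 4: AGU Ser / GCG Ala — nonsynonymous.
Codon 5: CAU His / CAC His — synonymous.
Codon 6: GGC Gly / AAG Lys — nonsynonymous.
Codon 7: AUA Ile / AUA Ile — identical.
Nonsynonymous differences: 4.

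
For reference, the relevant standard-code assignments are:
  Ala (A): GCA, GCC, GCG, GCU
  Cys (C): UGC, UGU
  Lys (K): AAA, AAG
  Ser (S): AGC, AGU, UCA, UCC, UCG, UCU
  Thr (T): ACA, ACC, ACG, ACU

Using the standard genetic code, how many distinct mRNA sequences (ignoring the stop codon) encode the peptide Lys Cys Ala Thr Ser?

384

Lys: 2 codons.
Cys: 2 codons.
Ala: 4 codons.
Thr: 4 codons.
Ser: 6 codons.
2 × 2 × 4 × 4 × 6 = 384.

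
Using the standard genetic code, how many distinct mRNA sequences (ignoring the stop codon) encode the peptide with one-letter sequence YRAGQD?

768

Tyr: 2 codons.
Arg: 6 codons.
Ala: 4 codons.
Gly: 4 codons.
Gln: 2 codons.
Asp: 2 codons.
2 × 6 × 4 × 4 × 2 × 2 = 768.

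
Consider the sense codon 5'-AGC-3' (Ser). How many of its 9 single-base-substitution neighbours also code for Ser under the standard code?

Position 1: none → 0 synonymous.
Position 2: none → 0 synonymous.
Position 3: AGU → 1 synonymous.
Total: 0 + 0 + 1 = 1.

1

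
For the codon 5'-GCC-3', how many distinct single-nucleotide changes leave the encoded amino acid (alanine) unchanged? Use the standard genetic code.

Position 1: none → 0 synonymous.
Position 2: none → 0 synonymous.
Position 3: GCT, GCA, GCG → 3 synonymous.
Total: 0 + 0 + 3 = 3.

3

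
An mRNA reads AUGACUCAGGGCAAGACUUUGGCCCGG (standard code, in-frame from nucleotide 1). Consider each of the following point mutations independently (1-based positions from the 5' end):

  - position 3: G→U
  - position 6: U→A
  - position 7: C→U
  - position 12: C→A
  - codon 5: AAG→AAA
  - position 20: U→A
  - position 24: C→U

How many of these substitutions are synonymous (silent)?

4

Codon 1: AUG (Met) → AUU (Ile) — missense.
Codon 2: ACU (Thr) → ACA (Thr) — synonymous.
Codon 3: CAG (Gln) → UAG (Stop) — nonsense.
Codon 4: GGC (Gly) → GGA (Gly) — synonymous.
Codon 5: AAG (Lys) → AAA (Lys) — synonymous.
Codon 7: UUG (Leu) → UAG (Stop) — nonsense.
Codon 8: GCC (Ala) → GCU (Ala) — synonymous.
Synonymous: 4 of 7.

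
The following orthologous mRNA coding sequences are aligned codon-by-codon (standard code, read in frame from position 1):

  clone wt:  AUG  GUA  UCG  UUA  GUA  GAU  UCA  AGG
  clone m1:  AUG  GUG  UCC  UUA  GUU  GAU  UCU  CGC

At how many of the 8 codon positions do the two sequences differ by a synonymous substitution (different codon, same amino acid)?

Codon 1: AUG Met / AUG Met — identical.
Codon 2: GUA Val / GUG Val — synonymous.
Codon 3: UCG Ser / UCC Ser — synonymous.
Codon 4: UUA Leu / UUA Leu — identical.
Codon 5: GUA Val / GUU Val — synonymous.
Codon 6: GAU Asp / GAU Asp — identical.
Codon 7: UCA Ser / UCU Ser — synonymous.
Codon 8: AGG Arg / CGC Arg — synonymous.
Synonymous differences: 5.

5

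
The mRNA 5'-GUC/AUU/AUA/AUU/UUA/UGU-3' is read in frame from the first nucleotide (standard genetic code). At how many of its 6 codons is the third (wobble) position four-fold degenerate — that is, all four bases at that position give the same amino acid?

Codon 1 GUC (Val): third position 4-fold.
Codon 2 AUU (Ile): third position 3-fold.
Codon 3 AUA (Ile): third position 3-fold.
Codon 4 AUU (Ile): third position 3-fold.
Codon 5 UUA (Leu): third position 2-fold.
Codon 6 UGU (Cys): third position 2-fold.
Four-fold degenerate third positions: 1.

1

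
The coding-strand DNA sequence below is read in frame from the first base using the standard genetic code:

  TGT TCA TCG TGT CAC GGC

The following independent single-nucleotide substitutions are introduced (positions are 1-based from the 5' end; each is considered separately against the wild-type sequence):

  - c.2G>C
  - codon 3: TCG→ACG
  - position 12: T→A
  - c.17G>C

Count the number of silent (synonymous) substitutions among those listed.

Codon 1: TGT (Cys) → TCT (Ser) — missense.
Codon 3: TCG (Ser) → ACG (Thr) — missense.
Codon 4: TGT (Cys) → TGA (Stop) — nonsense.
Codon 6: GGC (Gly) → GCC (Ala) — missense.
Synonymous: 0 of 4.

0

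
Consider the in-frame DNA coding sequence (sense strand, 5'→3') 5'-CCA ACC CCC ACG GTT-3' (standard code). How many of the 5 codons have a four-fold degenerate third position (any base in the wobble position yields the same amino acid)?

5

Codon 1 CCA (Pro): third position 4-fold.
Codon 2 ACC (Thr): third position 4-fold.
Codon 3 CCC (Pro): third position 4-fold.
Codon 4 ACG (Thr): third position 4-fold.
Codon 5 GTT (Val): third position 4-fold.
Four-fold degenerate third positions: 5.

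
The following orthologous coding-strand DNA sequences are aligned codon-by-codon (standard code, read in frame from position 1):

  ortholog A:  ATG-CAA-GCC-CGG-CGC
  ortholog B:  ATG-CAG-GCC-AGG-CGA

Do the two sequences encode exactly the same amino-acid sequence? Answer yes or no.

Codon 1: ATG Met / ATG Met — identical.
Codon 2: CAA Gln / CAG Gln — synonymous.
Codon 3: GCC Ala / GCC Ala — identical.
Codon 4: CGG Arg / AGG Arg — synonymous.
Codon 5: CGC Arg / CGA Arg — synonymous.
Nonsynonymous differences: 0 → same protein.

yes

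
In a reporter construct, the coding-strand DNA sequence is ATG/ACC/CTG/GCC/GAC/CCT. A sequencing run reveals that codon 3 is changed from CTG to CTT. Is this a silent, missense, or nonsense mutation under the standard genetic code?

Position 9 falls in codon 3: CTG → Leu.
After the substitution the codon is CTT → Leu.
Both encode Leu, so the change is synonymous.

silent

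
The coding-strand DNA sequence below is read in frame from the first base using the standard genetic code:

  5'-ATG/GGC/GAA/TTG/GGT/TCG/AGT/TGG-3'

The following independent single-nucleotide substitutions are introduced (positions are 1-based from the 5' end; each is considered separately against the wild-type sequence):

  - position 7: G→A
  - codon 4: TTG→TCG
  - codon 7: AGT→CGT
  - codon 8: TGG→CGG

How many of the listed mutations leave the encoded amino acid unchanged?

0

Codon 3: GAA (Glu) → AAA (Lys) — missense.
Codon 4: TTG (Leu) → TCG (Ser) — missense.
Codon 7: AGT (Ser) → CGT (Arg) — missense.
Codon 8: TGG (Trp) → CGG (Arg) — missense.
Synonymous: 0 of 4.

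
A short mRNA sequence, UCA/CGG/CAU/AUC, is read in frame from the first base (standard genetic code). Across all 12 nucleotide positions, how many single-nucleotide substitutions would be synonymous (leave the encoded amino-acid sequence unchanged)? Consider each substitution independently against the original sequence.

Codon 1 (UCA, Ser): 3 synonymous substitutions.
Codon 2 (CGG, Arg): 4 synonymous substitutions.
Codon 3 (CAU, His): 1 synonymous substitution.
Codon 4 (AUC, Ile): 2 synonymous substitutions.
Total: 3 + 4 + 1 + 2 = 10.

10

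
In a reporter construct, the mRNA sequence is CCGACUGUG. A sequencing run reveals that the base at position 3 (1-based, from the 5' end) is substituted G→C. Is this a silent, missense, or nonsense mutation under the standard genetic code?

Position 3 falls in codon 1: CCG → Pro.
After the substitution the codon is CCC → Pro.
Both encode Pro, so the change is synonymous.

silent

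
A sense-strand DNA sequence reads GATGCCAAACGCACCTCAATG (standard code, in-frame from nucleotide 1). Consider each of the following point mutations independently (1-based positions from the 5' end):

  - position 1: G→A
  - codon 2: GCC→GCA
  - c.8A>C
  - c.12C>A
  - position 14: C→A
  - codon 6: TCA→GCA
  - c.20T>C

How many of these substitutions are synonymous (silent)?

Codon 1: GAT (Asp) → AAT (Asn) — missense.
Codon 2: GCC (Ala) → GCA (Ala) — synonymous.
Codon 3: AAA (Lys) → ACA (Thr) — missense.
Codon 4: CGC (Arg) → CGA (Arg) — synonymous.
Codon 5: ACC (Thr) → AAC (Asn) — missense.
Codon 6: TCA (Ser) → GCA (Ala) — missense.
Codon 7: ATG (Met) → ACG (Thr) — missense.
Synonymous: 2 of 7.

2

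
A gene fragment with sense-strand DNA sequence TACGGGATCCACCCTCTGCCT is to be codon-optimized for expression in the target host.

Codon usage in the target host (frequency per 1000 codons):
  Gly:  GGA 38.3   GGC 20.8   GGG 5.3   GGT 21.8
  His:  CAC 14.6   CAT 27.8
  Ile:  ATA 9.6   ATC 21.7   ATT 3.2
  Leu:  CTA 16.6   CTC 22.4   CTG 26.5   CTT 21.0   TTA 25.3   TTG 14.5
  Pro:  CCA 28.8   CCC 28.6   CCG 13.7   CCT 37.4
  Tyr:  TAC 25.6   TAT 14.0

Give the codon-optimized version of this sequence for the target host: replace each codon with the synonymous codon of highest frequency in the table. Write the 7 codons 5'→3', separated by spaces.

TAC GGA ATC CAT CCT CTG CCT

Codon 1 (Tyr): best is TAC at 25.6.
Codon 2 (Gly): best is GGA at 38.3.
Codon 3 (Ile): best is ATC at 21.7.
Codon 4 (His): best is CAT at 27.8.
Codon 5 (Pro): best is CCT at 37.4.
Codon 6 (Leu): best is CTG at 26.5.
Codon 7 (Pro): best is CCT at 37.4.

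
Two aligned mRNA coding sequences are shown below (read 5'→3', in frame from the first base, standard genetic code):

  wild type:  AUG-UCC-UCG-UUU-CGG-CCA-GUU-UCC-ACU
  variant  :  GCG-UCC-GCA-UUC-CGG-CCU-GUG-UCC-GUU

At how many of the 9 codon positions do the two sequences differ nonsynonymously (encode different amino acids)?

3

Codon 1: AUG Met / GCG Ala — nonsynonymous.
Codon 2: UCC Ser / UCC Ser — identical.
Codon 3: UCG Ser / GCA Ala — nonsynonymous.
Codon 4: UUU Phe / UUC Phe — synonymous.
Codon 5: CGG Arg / CGG Arg — identical.
Codon 6: CCA Pro / CCU Pro — synonymous.
Codon 7: GUU Val / GUG Val — synonymous.
Codon 8: UCC Ser / UCC Ser — identical.
Codon 9: ACU Thr / GUU Val — nonsynonymous.
Nonsynonymous differences: 3.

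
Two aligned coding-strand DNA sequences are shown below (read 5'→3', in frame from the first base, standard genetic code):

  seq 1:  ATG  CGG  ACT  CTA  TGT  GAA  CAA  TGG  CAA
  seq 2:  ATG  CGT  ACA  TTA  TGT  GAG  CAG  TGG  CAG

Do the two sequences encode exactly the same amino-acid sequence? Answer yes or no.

yes

Codon 1: ATG Met / ATG Met — identical.
Codon 2: CGG Arg / CGT Arg — synonymous.
Codon 3: ACT Thr / ACA Thr — synonymous.
Codon 4: CTA Leu / TTA Leu — synonymous.
Codon 5: TGT Cys / TGT Cys — identical.
Codon 6: GAA Glu / GAG Glu — synonymous.
Codon 7: CAA Gln / CAG Gln — synonymous.
Codon 8: TGG Trp / TGG Trp — identical.
Codon 9: CAA Gln / CAG Gln — synonymous.
Nonsynonymous differences: 0 → same protein.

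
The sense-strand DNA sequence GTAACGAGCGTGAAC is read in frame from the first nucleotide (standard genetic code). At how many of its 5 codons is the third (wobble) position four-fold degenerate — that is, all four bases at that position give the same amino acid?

3

Codon 1 GTA (Val): third position 4-fold.
Codon 2 ACG (Thr): third position 4-fold.
Codon 3 AGC (Ser): third position 2-fold.
Codon 4 GTG (Val): third position 4-fold.
Codon 5 AAC (Asn): third position 2-fold.
Four-fold degenerate third positions: 3.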